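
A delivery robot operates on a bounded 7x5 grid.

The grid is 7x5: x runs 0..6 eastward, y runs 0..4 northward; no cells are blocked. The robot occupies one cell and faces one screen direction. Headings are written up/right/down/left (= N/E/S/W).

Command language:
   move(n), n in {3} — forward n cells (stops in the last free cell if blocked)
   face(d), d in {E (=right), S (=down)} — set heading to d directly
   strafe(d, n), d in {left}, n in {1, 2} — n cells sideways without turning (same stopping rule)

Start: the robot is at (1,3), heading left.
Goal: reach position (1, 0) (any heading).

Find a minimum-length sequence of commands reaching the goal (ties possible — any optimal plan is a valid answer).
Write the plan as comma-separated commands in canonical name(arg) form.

begin: at (1,3), heading left
1. strafe(left, 2) → at (1,1), heading left
2. strafe(left, 2) → at (1,0), heading left
shorter routes all fall short; 2 is best.

strafe(left, 2), strafe(left, 2)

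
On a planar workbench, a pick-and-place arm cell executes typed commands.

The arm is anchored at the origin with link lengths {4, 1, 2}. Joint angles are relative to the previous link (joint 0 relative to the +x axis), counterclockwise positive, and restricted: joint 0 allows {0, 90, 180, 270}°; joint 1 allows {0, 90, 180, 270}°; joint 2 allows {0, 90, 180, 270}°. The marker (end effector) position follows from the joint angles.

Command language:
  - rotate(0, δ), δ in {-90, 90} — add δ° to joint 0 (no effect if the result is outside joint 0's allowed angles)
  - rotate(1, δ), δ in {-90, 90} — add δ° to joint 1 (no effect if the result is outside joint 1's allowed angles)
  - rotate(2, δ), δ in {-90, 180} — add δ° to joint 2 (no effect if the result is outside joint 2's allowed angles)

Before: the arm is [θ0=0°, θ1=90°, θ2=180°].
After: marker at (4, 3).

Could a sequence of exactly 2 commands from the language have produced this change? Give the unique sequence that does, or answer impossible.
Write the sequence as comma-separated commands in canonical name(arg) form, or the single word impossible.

rotate(2, -90), rotate(2, -90)

t0: [θ0=0°, θ1=90°, θ2=180°]
[1] after rotate(2, -90): [θ0=0°, θ1=90°, θ2=90°]
[2] after rotate(2, -90): [θ0=0°, θ1=90°, θ2=0°]
no rival 2-sequence matches.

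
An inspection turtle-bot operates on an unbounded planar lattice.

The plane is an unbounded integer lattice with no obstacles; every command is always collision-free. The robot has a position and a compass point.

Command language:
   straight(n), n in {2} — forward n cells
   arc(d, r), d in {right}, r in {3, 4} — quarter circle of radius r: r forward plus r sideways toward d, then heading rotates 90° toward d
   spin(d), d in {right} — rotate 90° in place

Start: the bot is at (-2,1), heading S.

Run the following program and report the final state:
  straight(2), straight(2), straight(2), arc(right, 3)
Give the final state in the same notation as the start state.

start: at (-2,1), heading S
t=1 straight(2) ⇒ at (-2,-1), heading S
t=2 straight(2) ⇒ at (-2,-3), heading S
t=3 straight(2) ⇒ at (-2,-5), heading S
t=4 arc(right, 3) ⇒ at (-5,-8), heading W

at (-5,-8), heading W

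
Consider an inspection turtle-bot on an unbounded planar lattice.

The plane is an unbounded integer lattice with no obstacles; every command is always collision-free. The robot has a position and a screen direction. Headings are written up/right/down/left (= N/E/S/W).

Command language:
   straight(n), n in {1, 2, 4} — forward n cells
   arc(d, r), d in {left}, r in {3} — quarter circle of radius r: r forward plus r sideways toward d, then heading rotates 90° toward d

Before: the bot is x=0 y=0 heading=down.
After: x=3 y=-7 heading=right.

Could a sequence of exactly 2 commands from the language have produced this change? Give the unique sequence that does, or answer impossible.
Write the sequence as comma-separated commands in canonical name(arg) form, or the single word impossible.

straight(4), arc(left, 3)

key: order matters: swapping straight(4) and arc(left, 3) lands elsewhere
from: x=0 y=0 heading=down
[1] after straight(4): x=0 y=-4 heading=down
[2] after arc(left, 3): x=3 y=-7 heading=right
all 16 alternatives checked — unique.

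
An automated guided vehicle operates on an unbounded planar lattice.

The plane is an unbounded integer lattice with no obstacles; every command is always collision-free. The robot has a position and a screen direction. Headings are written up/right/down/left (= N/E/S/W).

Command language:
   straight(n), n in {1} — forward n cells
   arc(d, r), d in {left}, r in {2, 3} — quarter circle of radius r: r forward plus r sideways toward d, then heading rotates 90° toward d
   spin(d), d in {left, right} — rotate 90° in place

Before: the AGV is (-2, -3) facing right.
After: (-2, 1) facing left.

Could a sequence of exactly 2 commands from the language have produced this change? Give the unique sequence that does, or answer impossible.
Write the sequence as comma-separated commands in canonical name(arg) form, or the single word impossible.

arc(left, 2), arc(left, 2)

key: cell and facing (now W) both changed — the 2 commands mix motion and turning
start: (-2, -3) facing right
[1] after arc(left, 2): (0, -1) facing up
[2] after arc(left, 2): (-2, 1) facing left
all 25 alternatives checked — unique.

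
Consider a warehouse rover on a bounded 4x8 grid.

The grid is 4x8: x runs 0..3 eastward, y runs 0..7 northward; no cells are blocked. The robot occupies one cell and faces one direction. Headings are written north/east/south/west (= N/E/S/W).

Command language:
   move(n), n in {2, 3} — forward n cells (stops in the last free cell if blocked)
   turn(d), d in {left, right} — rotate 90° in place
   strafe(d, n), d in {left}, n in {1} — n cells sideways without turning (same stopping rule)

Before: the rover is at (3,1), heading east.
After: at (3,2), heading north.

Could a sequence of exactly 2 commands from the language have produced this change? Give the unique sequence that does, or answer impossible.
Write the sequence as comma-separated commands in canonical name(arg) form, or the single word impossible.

key: running turn(left) before strafe(left, 1) would end elsewhere — order is forced
begin: at (3,1), heading east
1. strafe(left, 1) → at (3,2), heading east
2. turn(left) → at (3,2), heading north
no rival 2-sequence matches.

strafe(left, 1), turn(left)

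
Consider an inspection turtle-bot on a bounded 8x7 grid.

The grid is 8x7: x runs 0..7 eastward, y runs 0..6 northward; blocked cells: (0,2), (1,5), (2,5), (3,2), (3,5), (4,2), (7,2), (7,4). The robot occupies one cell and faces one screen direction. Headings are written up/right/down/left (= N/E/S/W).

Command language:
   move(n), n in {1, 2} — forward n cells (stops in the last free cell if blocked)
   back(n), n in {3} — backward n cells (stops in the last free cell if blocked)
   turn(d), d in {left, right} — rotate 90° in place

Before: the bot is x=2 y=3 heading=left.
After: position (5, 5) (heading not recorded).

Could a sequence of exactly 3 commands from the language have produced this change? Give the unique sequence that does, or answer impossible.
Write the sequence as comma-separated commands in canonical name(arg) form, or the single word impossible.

key: running move(2) before back(3) would end elsewhere — order is forced
begin: x=2 y=3 heading=left
t=1 back(3) ⇒ x=5 y=3 heading=left
t=2 turn(right) ⇒ x=5 y=3 heading=up
t=3 move(2) ⇒ x=5 y=5 heading=up
uniquely the one of 125 3-step routes that fits.

back(3), turn(right), move(2)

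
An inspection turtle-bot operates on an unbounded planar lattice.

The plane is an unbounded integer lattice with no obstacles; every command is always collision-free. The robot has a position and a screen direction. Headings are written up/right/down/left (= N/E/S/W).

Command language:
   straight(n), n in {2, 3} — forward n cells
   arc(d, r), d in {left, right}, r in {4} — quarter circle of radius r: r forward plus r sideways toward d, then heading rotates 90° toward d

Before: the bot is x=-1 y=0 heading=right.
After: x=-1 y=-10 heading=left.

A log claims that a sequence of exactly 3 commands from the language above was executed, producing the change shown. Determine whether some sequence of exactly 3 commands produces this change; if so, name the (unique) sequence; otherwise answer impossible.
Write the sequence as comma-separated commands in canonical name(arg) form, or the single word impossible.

arc(right, 4), straight(2), arc(right, 4)

key: cell and facing (now W) both changed — the 3 commands mix motion and turning
begin: x=-1 y=0 heading=right
step 1 (arc(right, 4)): x=3 y=-4 heading=down
step 2 (straight(2)): x=3 y=-6 heading=down
step 3 (arc(right, 4)): x=-1 y=-10 heading=left
no other 3-command option fits: unique.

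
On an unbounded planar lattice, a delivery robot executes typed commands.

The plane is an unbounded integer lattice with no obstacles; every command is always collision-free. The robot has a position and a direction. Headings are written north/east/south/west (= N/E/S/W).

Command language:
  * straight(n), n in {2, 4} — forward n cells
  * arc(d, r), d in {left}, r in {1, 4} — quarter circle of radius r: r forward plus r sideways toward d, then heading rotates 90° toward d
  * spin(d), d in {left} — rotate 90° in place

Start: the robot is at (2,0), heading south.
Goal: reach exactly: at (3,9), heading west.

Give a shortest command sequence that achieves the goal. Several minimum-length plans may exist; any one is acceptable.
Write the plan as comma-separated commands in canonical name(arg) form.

arc(left, 1), arc(left, 4), straight(2), arc(left, 4)

initial: at (2,0), heading south
step 1 (arc(left, 1)): at (3,-1), heading east
step 2 (arc(left, 4)): at (7,3), heading north
step 3 (straight(2)): at (7,5), heading north
step 4 (arc(left, 4)): at (3,9), heading west
no 3-step plan works, so 4 is optimal.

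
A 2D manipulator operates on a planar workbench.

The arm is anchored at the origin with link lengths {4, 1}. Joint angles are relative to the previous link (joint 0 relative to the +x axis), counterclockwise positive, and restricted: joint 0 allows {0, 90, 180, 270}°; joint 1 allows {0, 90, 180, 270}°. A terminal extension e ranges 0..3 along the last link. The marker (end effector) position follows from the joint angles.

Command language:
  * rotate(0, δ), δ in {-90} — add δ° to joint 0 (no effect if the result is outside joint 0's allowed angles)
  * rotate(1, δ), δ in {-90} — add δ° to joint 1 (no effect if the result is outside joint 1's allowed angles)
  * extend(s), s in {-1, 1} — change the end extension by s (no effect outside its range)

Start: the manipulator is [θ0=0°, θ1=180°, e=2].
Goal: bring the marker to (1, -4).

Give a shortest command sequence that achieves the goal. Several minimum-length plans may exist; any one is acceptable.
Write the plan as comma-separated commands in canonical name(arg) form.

extend(-1), extend(-1), rotate(1, -90), rotate(0, -90)

initial: [θ0=0°, θ1=180°, e=2]
[1] after extend(-1): [θ0=0°, θ1=180°, e=1]
[2] after extend(-1): [θ0=0°, θ1=180°, e=0]
[3] after rotate(1, -90): [θ0=0°, θ1=90°, e=0]
[4] after rotate(0, -90): [θ0=270°, θ1=90°, e=0]
shorter routes all fall short; 4 is best.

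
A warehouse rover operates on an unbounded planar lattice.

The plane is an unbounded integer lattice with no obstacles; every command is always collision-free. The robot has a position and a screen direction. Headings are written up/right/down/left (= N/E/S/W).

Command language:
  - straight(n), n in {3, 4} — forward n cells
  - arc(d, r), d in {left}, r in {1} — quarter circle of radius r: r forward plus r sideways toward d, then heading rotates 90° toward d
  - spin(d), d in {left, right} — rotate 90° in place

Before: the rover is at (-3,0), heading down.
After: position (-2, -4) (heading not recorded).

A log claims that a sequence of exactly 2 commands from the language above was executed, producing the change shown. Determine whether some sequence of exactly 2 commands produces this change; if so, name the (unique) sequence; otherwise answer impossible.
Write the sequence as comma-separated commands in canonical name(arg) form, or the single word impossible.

straight(3), arc(left, 1)

key: running arc(left, 1) before straight(3) would end elsewhere — order is forced
begin: at (-3,0), heading down
t=1 straight(3) ⇒ at (-3,-3), heading down
t=2 arc(left, 1) ⇒ at (-2,-4), heading right
uniquely the one of 25 2-step routes that fits.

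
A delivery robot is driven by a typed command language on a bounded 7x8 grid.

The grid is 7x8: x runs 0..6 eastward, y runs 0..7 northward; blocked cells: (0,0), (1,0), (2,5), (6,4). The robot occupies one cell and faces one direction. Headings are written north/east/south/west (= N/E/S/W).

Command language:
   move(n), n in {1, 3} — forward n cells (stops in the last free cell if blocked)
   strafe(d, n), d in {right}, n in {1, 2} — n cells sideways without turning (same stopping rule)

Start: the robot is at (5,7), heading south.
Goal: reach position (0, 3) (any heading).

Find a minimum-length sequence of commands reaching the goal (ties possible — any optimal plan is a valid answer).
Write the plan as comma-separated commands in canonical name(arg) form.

move(3), move(1), strafe(right, 2), strafe(right, 2), strafe(right, 2)

begin: at (5,7), heading south
t=1 move(3) ⇒ at (5,4), heading south
t=2 move(1) ⇒ at (5,3), heading south
t=3 strafe(right, 2) ⇒ at (3,3), heading south
t=4 strafe(right, 2) ⇒ at (1,3), heading south
t=5 strafe(right, 2) ⇒ at (0,3), heading south
nothing shorter than 5 reaches the goal.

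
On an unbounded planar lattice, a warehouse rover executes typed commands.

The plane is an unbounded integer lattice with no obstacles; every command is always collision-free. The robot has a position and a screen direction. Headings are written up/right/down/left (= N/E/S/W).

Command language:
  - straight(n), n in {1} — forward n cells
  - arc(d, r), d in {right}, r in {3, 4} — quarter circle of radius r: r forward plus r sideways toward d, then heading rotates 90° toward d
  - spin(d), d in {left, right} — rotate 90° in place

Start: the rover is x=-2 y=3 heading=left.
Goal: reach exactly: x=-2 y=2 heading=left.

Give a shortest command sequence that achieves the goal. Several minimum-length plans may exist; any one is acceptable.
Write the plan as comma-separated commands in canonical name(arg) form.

begin: x=-2 y=3 heading=left
1. spin(left) → x=-2 y=3 heading=down
2. straight(1) → x=-2 y=2 heading=down
3. spin(right) → x=-2 y=2 heading=left
nothing shorter than 3 reaches the goal.

spin(left), straight(1), spin(right)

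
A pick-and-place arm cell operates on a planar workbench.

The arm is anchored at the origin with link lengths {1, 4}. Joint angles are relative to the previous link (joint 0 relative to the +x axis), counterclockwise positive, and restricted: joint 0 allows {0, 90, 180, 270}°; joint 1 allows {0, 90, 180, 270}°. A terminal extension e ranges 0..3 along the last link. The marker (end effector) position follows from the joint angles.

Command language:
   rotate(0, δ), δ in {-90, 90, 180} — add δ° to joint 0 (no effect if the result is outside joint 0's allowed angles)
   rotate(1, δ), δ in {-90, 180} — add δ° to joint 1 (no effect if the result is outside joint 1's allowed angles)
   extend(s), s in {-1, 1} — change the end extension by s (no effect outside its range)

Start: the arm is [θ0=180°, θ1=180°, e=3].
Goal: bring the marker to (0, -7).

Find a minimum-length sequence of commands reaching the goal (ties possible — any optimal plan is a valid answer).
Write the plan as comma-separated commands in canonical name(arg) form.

extend(-1), rotate(0, 90), rotate(1, 180)

from: [θ0=180°, θ1=180°, e=3]
[1] after extend(-1): [θ0=180°, θ1=180°, e=2]
[2] after rotate(0, 90): [θ0=270°, θ1=180°, e=2]
[3] after rotate(1, 180): [θ0=270°, θ1=0°, e=2]
shorter routes all fall short; 3 is best.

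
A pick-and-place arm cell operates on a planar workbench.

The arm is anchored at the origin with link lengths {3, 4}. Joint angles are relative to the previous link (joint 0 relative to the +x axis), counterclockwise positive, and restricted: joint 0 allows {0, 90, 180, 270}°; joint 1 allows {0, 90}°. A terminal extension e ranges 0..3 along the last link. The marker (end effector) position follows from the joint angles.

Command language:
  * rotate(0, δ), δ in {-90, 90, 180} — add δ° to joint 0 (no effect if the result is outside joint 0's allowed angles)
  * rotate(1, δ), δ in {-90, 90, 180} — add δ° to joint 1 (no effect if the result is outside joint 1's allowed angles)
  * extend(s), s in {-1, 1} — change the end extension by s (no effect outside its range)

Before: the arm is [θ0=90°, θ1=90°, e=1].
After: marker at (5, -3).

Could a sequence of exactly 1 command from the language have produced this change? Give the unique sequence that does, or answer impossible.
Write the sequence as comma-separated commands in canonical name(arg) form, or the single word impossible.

begin: [θ0=90°, θ1=90°, e=1]
t=1 rotate(0, 180) ⇒ [θ0=270°, θ1=90°, e=1]
no other 1-command option fits: unique.

rotate(0, 180)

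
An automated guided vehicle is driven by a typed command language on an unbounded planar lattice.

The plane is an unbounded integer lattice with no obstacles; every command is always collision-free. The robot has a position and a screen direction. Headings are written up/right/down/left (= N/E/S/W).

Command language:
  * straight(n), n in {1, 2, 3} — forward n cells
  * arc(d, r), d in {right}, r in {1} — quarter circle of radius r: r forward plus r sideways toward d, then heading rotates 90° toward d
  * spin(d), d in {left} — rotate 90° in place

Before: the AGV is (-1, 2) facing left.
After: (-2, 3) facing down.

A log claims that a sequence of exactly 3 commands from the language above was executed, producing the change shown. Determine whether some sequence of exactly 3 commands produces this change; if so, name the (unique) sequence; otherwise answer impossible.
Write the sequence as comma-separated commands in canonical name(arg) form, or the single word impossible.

key: order matters: swapping arc(right, 1) and spin(left) lands elsewhere
start: (-1, 2) facing left
[1] after arc(right, 1): (-2, 3) facing up
[2] after spin(left): (-2, 3) facing left
[3] after spin(left): (-2, 3) facing down
no rival 3-sequence matches.

arc(right, 1), spin(left), spin(left)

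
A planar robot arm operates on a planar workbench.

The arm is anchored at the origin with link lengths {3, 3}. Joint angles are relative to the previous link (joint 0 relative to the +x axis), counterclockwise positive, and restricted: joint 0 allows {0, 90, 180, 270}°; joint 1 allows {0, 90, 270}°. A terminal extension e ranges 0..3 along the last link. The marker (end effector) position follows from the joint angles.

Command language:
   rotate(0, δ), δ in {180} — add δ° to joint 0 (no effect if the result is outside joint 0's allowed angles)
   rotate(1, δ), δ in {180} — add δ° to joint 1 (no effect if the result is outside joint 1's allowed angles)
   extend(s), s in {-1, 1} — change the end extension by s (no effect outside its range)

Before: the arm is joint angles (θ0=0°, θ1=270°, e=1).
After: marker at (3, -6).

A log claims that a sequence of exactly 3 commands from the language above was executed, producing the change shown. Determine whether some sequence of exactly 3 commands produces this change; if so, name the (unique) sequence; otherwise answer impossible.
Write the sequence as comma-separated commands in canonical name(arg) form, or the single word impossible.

extend(1), extend(1), extend(1)

from: joint angles (θ0=0°, θ1=270°, e=1)
t=1 extend(1) ⇒ joint angles (θ0=0°, θ1=270°, e=2)
t=2 extend(1) ⇒ joint angles (θ0=0°, θ1=270°, e=3)
t=3 extend(1) ⇒ joint angles (θ0=0°, θ1=270°, e=3)
no other 3-command option fits: unique.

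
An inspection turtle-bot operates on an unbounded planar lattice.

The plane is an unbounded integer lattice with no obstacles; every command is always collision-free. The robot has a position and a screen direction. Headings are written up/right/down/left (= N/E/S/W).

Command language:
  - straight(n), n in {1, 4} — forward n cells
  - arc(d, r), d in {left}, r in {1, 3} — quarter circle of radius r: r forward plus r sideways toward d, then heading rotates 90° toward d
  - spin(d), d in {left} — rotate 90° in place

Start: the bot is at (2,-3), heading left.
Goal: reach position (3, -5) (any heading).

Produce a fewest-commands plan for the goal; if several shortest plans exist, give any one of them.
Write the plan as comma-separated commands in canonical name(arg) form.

initial: at (2,-3), heading left
step 1 (spin(left)): at (2,-3), heading down
step 2 (straight(1)): at (2,-4), heading down
step 3 (arc(left, 1)): at (3,-5), heading right
shorter routes all fall short; 3 is best.

spin(left), straight(1), arc(left, 1)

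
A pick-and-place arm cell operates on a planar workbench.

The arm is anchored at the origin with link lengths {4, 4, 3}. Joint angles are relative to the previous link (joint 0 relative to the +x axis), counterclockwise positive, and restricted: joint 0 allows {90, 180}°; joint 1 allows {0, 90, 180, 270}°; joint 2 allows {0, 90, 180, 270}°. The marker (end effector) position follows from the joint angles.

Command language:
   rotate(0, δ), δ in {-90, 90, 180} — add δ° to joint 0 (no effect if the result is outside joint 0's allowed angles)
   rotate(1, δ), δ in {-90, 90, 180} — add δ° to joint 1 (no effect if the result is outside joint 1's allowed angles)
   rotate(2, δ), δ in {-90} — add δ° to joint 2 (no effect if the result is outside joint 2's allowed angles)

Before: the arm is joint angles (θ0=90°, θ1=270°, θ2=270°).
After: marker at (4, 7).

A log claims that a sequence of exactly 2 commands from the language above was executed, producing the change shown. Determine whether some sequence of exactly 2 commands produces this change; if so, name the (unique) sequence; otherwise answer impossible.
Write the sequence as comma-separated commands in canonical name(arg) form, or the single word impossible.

rotate(2, -90), rotate(2, -90)

begin: joint angles (θ0=90°, θ1=270°, θ2=270°)
1. rotate(2, -90) → joint angles (θ0=90°, θ1=270°, θ2=180°)
2. rotate(2, -90) → joint angles (θ0=90°, θ1=270°, θ2=90°)
all 49 alternatives checked — unique.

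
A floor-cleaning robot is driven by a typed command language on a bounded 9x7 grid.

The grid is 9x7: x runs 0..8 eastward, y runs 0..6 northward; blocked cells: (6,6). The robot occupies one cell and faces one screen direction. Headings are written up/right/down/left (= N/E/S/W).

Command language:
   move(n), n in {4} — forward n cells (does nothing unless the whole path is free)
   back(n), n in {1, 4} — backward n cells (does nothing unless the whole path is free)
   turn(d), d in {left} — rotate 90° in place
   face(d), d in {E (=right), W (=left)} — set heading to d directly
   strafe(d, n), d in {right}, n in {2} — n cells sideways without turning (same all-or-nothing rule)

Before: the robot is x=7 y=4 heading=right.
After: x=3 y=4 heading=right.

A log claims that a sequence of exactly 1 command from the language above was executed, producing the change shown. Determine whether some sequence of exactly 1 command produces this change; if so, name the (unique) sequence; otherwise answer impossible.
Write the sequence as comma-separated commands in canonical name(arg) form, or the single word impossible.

key: heading stays E — the single command does not turn
from: x=7 y=4 heading=right
[1] after back(4): x=3 y=4 heading=right
no other 1-command option fits: unique.

back(4)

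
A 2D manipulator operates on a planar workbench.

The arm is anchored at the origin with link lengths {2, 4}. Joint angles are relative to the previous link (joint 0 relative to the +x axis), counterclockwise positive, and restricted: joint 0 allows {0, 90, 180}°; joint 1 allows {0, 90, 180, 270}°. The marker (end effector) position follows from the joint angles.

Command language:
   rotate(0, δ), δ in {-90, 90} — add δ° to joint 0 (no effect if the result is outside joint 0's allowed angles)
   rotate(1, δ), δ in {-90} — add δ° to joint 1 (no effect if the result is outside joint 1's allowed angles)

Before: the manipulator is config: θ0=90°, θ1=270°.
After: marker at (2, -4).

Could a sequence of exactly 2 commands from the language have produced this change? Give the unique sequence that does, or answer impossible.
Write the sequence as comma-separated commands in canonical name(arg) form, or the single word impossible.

rotate(0, -90), rotate(0, -90)

begin: config: θ0=90°, θ1=270°
step 1 (rotate(0, -90)): config: θ0=0°, θ1=270°
step 2 (rotate(0, -90)): config: θ0=0°, θ1=270°
no other 2-command option fits: unique.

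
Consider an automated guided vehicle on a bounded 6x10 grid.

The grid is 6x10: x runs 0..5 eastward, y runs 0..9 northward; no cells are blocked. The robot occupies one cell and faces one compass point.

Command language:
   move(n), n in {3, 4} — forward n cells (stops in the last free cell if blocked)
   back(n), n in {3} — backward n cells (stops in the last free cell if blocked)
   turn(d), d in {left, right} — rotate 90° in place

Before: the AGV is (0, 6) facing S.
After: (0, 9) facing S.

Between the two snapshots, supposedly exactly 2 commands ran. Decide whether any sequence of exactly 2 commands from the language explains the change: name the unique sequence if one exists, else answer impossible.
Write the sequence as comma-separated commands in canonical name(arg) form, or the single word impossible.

back(3), back(3)

key: the second back(3) runs into the grid edge before its full distance
start: (0, 6) facing S
step 1 (back(3)): (0, 9) facing S
step 2 (back(3)): (0, 9) facing S
no other 2-command option fits: unique.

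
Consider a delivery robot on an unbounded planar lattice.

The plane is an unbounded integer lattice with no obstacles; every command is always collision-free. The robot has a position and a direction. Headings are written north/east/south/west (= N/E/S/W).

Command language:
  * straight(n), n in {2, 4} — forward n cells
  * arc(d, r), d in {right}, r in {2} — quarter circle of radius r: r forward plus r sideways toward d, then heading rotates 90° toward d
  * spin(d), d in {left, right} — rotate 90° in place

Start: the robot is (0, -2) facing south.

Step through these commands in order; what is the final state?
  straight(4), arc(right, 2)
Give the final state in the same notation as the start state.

t0: (0, -2) facing south
1. straight(4) → (0, -6) facing south
2. arc(right, 2) → (-2, -8) facing west

(-2, -8) facing west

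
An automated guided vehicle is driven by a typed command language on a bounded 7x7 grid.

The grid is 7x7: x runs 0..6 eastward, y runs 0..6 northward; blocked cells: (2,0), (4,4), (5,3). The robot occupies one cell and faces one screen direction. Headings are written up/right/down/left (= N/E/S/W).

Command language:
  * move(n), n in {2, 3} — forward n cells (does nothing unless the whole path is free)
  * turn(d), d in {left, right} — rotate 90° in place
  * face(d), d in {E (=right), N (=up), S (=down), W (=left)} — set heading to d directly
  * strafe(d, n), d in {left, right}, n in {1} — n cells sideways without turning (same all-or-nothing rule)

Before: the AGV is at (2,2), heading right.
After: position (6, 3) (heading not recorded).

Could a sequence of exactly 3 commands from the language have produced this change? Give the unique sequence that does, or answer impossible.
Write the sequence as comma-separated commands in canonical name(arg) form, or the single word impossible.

move(2), move(2), strafe(left, 1)

key: order matters: swapping move(2) and strafe(left, 1) lands elsewhere
t0: at (2,2), heading right
1. move(2) → at (4,2), heading right
2. move(2) → at (6,2), heading right
3. strafe(left, 1) → at (6,3), heading right
no other 3-command option fits: unique.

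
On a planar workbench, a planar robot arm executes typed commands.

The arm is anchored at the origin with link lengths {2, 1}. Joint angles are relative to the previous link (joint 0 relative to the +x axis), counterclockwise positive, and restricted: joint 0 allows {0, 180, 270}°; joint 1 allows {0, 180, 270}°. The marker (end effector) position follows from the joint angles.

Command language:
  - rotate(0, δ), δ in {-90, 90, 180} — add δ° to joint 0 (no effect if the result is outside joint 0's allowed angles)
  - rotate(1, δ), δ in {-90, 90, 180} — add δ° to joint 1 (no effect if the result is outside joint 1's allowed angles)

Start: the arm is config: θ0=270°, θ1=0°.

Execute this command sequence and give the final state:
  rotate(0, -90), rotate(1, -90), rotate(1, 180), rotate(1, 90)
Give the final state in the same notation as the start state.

config: θ0=180°, θ1=0°

from: config: θ0=270°, θ1=0°
1. rotate(0, -90) → config: θ0=180°, θ1=0°
2. rotate(1, -90) → config: θ0=180°, θ1=270°
3. rotate(1, 180) → config: θ0=180°, θ1=270°
4. rotate(1, 90) → config: θ0=180°, θ1=0°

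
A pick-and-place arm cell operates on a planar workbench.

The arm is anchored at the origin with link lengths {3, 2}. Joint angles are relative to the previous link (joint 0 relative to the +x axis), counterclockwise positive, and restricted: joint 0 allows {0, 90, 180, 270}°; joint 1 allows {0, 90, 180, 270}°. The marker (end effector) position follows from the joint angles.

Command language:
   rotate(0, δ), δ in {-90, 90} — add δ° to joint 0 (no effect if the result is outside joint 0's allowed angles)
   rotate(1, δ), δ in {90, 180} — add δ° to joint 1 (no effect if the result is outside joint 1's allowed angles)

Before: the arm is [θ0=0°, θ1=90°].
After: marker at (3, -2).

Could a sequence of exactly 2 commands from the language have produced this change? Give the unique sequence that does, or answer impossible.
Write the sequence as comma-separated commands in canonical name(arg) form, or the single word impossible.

start: [θ0=0°, θ1=90°]
t=1 rotate(1, 90) ⇒ [θ0=0°, θ1=180°]
t=2 rotate(1, 90) ⇒ [θ0=0°, θ1=270°]
all 16 alternatives checked — unique.

rotate(1, 90), rotate(1, 90)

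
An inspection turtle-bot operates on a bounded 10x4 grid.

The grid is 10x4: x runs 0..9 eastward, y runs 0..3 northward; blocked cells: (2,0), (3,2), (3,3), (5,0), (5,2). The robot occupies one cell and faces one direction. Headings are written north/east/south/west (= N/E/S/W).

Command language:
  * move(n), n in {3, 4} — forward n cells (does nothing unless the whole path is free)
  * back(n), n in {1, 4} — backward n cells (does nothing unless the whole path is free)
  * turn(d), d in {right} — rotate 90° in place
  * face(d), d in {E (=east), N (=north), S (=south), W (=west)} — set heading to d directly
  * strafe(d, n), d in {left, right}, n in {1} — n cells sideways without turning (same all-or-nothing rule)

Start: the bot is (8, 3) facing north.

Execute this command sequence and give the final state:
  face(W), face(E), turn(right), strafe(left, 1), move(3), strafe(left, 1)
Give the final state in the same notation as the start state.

(9, 0) facing south

t0: (8, 3) facing north
t=1 face(W) ⇒ (8, 3) facing west
t=2 face(E) ⇒ (8, 3) facing east
t=3 turn(right) ⇒ (8, 3) facing south
t=4 strafe(left, 1) ⇒ (9, 3) facing south
t=5 move(3) ⇒ (9, 0) facing south
t=6 strafe(left, 1) ⇒ (9, 0) facing south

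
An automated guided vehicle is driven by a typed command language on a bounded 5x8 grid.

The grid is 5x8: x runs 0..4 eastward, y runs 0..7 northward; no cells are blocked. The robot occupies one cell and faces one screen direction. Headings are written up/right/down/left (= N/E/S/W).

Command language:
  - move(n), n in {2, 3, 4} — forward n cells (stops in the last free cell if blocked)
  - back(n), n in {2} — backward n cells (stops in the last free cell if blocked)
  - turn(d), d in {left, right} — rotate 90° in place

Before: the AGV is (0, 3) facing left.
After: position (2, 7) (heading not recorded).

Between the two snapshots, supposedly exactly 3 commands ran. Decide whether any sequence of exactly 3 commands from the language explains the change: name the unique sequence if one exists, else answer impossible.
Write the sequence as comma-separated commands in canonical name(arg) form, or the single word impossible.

back(2), turn(right), move(4)

key: running move(4) before back(2) would end elsewhere — order is forced
start: (0, 3) facing left
1. back(2) → (2, 3) facing left
2. turn(right) → (2, 3) facing up
3. move(4) → (2, 7) facing up
no other 3-command option fits: unique.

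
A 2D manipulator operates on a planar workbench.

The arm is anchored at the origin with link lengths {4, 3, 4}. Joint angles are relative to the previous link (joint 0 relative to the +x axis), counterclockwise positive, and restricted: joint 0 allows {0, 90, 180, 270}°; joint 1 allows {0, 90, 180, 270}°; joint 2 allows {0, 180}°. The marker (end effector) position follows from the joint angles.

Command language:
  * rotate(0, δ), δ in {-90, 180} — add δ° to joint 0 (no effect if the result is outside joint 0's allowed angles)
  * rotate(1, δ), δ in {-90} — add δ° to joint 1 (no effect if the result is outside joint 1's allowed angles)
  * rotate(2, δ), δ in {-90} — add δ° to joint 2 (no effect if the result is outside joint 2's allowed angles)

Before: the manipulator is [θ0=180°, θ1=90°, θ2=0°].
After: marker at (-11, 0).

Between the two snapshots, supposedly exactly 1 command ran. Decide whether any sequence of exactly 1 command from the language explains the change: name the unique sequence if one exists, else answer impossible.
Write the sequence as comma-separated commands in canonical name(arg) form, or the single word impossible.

rotate(1, -90)

start: [θ0=180°, θ1=90°, θ2=0°]
[1] after rotate(1, -90): [θ0=180°, θ1=0°, θ2=0°]
no rival 1-sequence matches.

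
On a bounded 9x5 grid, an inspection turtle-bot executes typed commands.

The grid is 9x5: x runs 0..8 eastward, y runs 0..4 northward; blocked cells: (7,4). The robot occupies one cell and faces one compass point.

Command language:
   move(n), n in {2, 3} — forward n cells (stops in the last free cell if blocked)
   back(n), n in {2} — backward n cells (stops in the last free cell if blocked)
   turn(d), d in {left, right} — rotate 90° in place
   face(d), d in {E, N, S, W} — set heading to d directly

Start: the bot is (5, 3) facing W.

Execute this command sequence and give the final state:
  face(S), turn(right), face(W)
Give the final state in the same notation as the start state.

(5, 3) facing W

start: (5, 3) facing W
1. face(S) → (5, 3) facing S
2. turn(right) → (5, 3) facing W
3. face(W) → (5, 3) facing W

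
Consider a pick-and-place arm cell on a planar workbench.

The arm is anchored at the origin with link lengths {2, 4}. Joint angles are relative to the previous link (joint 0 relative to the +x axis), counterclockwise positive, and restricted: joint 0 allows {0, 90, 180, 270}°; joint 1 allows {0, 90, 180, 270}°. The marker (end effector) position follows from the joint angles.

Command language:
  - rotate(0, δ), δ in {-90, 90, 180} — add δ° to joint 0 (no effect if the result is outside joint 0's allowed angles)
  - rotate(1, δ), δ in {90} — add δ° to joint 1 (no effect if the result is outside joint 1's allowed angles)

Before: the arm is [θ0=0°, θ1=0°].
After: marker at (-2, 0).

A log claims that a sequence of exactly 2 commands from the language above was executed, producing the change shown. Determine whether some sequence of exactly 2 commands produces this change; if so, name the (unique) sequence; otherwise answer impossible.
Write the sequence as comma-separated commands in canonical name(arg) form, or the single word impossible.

t0: [θ0=0°, θ1=0°]
t=1 rotate(1, 90) ⇒ [θ0=0°, θ1=90°]
t=2 rotate(1, 90) ⇒ [θ0=0°, θ1=180°]
uniquely the one of 16 2-step routes that fits.

rotate(1, 90), rotate(1, 90)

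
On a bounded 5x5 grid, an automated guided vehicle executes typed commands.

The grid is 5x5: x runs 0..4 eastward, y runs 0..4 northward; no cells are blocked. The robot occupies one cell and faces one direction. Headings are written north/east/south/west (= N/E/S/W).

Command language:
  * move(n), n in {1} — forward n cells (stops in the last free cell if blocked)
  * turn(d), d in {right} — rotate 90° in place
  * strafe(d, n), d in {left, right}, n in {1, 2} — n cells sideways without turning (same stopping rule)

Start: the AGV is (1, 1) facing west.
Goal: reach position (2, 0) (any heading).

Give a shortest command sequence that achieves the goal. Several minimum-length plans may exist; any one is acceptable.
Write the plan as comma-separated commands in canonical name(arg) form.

begin: (1, 1) facing west
t=1 strafe(left, 2) ⇒ (1, 0) facing west
t=2 turn(right) ⇒ (1, 0) facing north
t=3 strafe(right, 1) ⇒ (2, 0) facing north
shorter routes all fall short; 3 is best.

strafe(left, 2), turn(right), strafe(right, 1)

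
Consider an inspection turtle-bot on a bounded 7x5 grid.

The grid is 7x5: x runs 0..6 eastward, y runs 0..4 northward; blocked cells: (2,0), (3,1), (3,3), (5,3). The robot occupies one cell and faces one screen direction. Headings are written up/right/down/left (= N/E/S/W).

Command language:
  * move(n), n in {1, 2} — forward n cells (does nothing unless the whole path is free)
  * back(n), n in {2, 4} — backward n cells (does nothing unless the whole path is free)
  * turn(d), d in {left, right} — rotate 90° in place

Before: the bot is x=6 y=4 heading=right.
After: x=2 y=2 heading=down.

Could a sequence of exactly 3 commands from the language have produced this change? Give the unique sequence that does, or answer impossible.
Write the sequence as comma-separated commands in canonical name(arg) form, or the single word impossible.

back(4), turn(right), move(2)

key: position moved to (2,2) AND the heading swung to S — translation plus rotation needed
initial: x=6 y=4 heading=right
1. back(4) → x=2 y=4 heading=right
2. turn(right) → x=2 y=4 heading=down
3. move(2) → x=2 y=2 heading=down
no rival 3-sequence matches.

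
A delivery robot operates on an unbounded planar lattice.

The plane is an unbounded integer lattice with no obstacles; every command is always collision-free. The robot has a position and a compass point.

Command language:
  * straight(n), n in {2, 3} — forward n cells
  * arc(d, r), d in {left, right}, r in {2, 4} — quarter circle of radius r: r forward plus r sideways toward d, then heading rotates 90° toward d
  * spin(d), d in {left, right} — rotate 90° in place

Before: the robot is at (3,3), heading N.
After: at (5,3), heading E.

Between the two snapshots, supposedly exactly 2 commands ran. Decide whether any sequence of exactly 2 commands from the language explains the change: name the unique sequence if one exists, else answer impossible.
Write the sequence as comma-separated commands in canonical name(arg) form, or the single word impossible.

spin(right), straight(2)

key: running straight(2) before spin(right) would end elsewhere — order is forced
start: at (3,3), heading N
[1] after spin(right): at (3,3), heading E
[2] after straight(2): at (5,3), heading E
no rival 2-sequence matches.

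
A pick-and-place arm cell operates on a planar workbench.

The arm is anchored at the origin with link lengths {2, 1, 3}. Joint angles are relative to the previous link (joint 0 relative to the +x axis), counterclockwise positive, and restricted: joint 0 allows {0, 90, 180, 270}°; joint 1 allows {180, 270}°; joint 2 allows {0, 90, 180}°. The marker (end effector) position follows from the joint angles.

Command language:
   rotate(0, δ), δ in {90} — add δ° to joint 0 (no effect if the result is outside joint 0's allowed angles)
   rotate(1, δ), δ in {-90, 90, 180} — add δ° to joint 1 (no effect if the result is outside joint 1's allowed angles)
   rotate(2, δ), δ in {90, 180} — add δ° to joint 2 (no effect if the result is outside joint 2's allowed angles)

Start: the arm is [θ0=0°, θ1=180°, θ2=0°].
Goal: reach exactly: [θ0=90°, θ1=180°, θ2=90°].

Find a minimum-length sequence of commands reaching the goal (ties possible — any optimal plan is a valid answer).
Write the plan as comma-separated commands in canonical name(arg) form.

initial: [θ0=0°, θ1=180°, θ2=0°]
t=1 rotate(2, 90) ⇒ [θ0=0°, θ1=180°, θ2=90°]
t=2 rotate(0, 90) ⇒ [θ0=90°, θ1=180°, θ2=90°]
minimal: 2 command(s), checked below 2.

rotate(2, 90), rotate(0, 90)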